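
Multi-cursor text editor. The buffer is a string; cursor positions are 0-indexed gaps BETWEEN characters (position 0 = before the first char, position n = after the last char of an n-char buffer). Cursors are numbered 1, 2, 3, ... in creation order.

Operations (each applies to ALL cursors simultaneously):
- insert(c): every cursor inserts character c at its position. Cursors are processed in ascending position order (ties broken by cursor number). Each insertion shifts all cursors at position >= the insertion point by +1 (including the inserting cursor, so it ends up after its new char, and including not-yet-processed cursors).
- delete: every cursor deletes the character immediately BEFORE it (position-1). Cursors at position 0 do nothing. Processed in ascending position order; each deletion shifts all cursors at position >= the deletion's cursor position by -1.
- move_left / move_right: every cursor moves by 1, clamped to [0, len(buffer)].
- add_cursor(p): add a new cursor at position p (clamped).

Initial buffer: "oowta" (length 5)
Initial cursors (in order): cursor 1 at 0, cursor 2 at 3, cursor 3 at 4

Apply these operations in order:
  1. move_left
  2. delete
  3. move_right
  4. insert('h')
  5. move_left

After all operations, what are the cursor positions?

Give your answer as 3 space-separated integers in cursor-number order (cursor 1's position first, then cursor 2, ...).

Answer: 1 4 4

Derivation:
After op 1 (move_left): buffer="oowta" (len 5), cursors c1@0 c2@2 c3@3, authorship .....
After op 2 (delete): buffer="ota" (len 3), cursors c1@0 c2@1 c3@1, authorship ...
After op 3 (move_right): buffer="ota" (len 3), cursors c1@1 c2@2 c3@2, authorship ...
After op 4 (insert('h')): buffer="ohthha" (len 6), cursors c1@2 c2@5 c3@5, authorship .1.23.
After op 5 (move_left): buffer="ohthha" (len 6), cursors c1@1 c2@4 c3@4, authorship .1.23.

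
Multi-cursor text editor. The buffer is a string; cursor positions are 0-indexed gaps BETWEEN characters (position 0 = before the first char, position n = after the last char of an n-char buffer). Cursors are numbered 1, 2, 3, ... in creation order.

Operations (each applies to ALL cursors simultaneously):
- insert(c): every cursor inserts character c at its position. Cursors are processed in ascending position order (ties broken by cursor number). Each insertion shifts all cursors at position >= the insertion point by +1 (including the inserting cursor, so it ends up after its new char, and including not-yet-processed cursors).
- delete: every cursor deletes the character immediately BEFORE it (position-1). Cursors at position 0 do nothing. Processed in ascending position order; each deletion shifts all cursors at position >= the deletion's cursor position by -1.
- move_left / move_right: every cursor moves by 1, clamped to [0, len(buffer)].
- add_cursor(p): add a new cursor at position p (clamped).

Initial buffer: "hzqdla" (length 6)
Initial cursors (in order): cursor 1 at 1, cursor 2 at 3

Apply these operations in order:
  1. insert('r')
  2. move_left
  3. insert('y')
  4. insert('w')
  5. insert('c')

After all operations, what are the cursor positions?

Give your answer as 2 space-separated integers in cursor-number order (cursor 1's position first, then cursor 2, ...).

Answer: 4 10

Derivation:
After op 1 (insert('r')): buffer="hrzqrdla" (len 8), cursors c1@2 c2@5, authorship .1..2...
After op 2 (move_left): buffer="hrzqrdla" (len 8), cursors c1@1 c2@4, authorship .1..2...
After op 3 (insert('y')): buffer="hyrzqyrdla" (len 10), cursors c1@2 c2@6, authorship .11..22...
After op 4 (insert('w')): buffer="hywrzqywrdla" (len 12), cursors c1@3 c2@8, authorship .111..222...
After op 5 (insert('c')): buffer="hywcrzqywcrdla" (len 14), cursors c1@4 c2@10, authorship .1111..2222...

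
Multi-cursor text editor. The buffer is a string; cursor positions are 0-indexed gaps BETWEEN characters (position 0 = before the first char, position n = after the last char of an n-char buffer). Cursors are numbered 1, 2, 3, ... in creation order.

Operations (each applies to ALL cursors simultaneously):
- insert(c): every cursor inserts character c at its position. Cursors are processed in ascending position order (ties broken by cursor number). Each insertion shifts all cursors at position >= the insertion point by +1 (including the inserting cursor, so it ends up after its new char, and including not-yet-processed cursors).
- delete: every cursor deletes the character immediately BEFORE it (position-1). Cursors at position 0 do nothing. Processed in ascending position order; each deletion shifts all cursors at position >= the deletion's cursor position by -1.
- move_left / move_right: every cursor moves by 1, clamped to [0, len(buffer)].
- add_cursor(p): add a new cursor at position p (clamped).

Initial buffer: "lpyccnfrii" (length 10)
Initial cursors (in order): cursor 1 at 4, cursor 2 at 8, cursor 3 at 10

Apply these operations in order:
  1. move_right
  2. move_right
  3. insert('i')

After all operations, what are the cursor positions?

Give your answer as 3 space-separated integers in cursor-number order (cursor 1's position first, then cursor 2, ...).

After op 1 (move_right): buffer="lpyccnfrii" (len 10), cursors c1@5 c2@9 c3@10, authorship ..........
After op 2 (move_right): buffer="lpyccnfrii" (len 10), cursors c1@6 c2@10 c3@10, authorship ..........
After op 3 (insert('i')): buffer="lpyccnifriiii" (len 13), cursors c1@7 c2@13 c3@13, authorship ......1....23

Answer: 7 13 13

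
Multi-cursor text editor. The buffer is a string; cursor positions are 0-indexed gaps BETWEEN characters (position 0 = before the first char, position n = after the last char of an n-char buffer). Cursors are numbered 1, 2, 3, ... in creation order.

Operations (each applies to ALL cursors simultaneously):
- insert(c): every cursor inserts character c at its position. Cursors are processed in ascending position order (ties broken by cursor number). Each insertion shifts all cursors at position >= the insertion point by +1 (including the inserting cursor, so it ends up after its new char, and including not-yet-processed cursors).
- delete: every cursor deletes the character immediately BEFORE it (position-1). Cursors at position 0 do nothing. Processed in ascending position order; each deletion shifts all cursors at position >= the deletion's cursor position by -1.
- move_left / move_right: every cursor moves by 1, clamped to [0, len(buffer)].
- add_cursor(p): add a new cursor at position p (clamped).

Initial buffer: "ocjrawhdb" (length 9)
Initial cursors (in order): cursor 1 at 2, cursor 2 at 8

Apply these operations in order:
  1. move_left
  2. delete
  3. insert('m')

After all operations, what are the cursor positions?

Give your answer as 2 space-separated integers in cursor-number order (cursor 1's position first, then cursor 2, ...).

After op 1 (move_left): buffer="ocjrawhdb" (len 9), cursors c1@1 c2@7, authorship .........
After op 2 (delete): buffer="cjrawdb" (len 7), cursors c1@0 c2@5, authorship .......
After op 3 (insert('m')): buffer="mcjrawmdb" (len 9), cursors c1@1 c2@7, authorship 1.....2..

Answer: 1 7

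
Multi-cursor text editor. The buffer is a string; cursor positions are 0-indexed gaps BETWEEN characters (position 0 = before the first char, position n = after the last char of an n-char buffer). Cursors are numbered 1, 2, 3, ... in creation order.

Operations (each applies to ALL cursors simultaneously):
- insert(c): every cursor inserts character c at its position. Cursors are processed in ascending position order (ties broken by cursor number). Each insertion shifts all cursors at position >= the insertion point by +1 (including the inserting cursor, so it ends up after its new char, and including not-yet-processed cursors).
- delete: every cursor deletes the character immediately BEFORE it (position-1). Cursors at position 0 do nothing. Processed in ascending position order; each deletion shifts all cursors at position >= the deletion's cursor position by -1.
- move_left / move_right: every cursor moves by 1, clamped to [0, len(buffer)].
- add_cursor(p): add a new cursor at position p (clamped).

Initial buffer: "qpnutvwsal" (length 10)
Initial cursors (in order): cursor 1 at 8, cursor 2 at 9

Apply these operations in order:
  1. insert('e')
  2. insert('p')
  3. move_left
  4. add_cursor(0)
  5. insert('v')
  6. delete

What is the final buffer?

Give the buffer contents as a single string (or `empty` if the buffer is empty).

Answer: qpnutvwsepaepl

Derivation:
After op 1 (insert('e')): buffer="qpnutvwseael" (len 12), cursors c1@9 c2@11, authorship ........1.2.
After op 2 (insert('p')): buffer="qpnutvwsepaepl" (len 14), cursors c1@10 c2@13, authorship ........11.22.
After op 3 (move_left): buffer="qpnutvwsepaepl" (len 14), cursors c1@9 c2@12, authorship ........11.22.
After op 4 (add_cursor(0)): buffer="qpnutvwsepaepl" (len 14), cursors c3@0 c1@9 c2@12, authorship ........11.22.
After op 5 (insert('v')): buffer="vqpnutvwsevpaevpl" (len 17), cursors c3@1 c1@11 c2@15, authorship 3........111.222.
After op 6 (delete): buffer="qpnutvwsepaepl" (len 14), cursors c3@0 c1@9 c2@12, authorship ........11.22.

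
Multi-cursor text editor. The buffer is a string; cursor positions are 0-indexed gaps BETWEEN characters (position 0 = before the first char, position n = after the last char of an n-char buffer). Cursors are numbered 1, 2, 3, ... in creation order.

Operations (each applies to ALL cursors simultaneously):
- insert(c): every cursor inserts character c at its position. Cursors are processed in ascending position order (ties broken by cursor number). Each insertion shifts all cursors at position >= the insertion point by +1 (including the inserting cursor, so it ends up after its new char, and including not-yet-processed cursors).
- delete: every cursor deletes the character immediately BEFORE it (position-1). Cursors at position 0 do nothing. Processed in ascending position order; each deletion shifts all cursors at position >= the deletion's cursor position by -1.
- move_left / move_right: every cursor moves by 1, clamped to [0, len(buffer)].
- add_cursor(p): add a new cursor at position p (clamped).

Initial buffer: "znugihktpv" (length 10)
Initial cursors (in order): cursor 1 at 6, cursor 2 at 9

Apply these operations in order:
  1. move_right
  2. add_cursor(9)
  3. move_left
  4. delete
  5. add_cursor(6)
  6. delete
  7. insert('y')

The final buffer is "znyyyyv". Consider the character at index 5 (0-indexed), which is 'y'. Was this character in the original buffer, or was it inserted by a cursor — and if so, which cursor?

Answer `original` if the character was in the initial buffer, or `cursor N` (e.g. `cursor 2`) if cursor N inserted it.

After op 1 (move_right): buffer="znugihktpv" (len 10), cursors c1@7 c2@10, authorship ..........
After op 2 (add_cursor(9)): buffer="znugihktpv" (len 10), cursors c1@7 c3@9 c2@10, authorship ..........
After op 3 (move_left): buffer="znugihktpv" (len 10), cursors c1@6 c3@8 c2@9, authorship ..........
After op 4 (delete): buffer="znugikv" (len 7), cursors c1@5 c2@6 c3@6, authorship .......
After op 5 (add_cursor(6)): buffer="znugikv" (len 7), cursors c1@5 c2@6 c3@6 c4@6, authorship .......
After op 6 (delete): buffer="znv" (len 3), cursors c1@2 c2@2 c3@2 c4@2, authorship ...
After op 7 (insert('y')): buffer="znyyyyv" (len 7), cursors c1@6 c2@6 c3@6 c4@6, authorship ..1234.
Authorship (.=original, N=cursor N): . . 1 2 3 4 .
Index 5: author = 4

Answer: cursor 4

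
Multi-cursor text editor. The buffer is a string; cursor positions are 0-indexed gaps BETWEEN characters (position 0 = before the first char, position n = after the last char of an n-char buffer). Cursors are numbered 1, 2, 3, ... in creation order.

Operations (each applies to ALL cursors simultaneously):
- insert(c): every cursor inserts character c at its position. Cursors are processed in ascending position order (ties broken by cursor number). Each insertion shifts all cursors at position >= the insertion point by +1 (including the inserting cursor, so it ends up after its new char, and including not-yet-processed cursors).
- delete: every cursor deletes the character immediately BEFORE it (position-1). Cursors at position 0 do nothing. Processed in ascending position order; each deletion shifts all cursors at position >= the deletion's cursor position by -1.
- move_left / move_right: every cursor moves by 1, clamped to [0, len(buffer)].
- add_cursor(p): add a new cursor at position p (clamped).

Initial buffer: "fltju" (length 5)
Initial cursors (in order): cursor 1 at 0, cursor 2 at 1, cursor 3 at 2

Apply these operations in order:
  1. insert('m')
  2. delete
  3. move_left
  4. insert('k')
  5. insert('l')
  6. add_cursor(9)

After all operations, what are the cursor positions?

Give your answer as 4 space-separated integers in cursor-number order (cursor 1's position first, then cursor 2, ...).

Answer: 4 4 7 9

Derivation:
After op 1 (insert('m')): buffer="mfmlmtju" (len 8), cursors c1@1 c2@3 c3@5, authorship 1.2.3...
After op 2 (delete): buffer="fltju" (len 5), cursors c1@0 c2@1 c3@2, authorship .....
After op 3 (move_left): buffer="fltju" (len 5), cursors c1@0 c2@0 c3@1, authorship .....
After op 4 (insert('k')): buffer="kkfkltju" (len 8), cursors c1@2 c2@2 c3@4, authorship 12.3....
After op 5 (insert('l')): buffer="kkllfklltju" (len 11), cursors c1@4 c2@4 c3@7, authorship 1212.33....
After op 6 (add_cursor(9)): buffer="kkllfklltju" (len 11), cursors c1@4 c2@4 c3@7 c4@9, authorship 1212.33....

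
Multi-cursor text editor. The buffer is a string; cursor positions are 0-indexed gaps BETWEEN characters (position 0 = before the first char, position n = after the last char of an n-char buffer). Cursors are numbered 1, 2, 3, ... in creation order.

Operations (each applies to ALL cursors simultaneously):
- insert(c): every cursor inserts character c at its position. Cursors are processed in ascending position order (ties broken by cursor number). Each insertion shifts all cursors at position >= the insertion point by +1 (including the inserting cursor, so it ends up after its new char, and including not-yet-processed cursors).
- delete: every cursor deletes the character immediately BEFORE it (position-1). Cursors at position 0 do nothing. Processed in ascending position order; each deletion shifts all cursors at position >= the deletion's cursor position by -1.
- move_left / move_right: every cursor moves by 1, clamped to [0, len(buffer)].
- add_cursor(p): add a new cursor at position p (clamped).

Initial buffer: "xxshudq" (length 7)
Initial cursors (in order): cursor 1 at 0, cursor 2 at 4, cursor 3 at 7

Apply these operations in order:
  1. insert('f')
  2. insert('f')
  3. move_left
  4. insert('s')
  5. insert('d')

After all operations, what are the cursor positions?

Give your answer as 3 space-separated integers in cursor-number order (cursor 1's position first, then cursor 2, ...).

After op 1 (insert('f')): buffer="fxxshfudqf" (len 10), cursors c1@1 c2@6 c3@10, authorship 1....2...3
After op 2 (insert('f')): buffer="ffxxshffudqff" (len 13), cursors c1@2 c2@8 c3@13, authorship 11....22...33
After op 3 (move_left): buffer="ffxxshffudqff" (len 13), cursors c1@1 c2@7 c3@12, authorship 11....22...33
After op 4 (insert('s')): buffer="fsfxxshfsfudqfsf" (len 16), cursors c1@2 c2@9 c3@15, authorship 111....222...333
After op 5 (insert('d')): buffer="fsdfxxshfsdfudqfsdf" (len 19), cursors c1@3 c2@11 c3@18, authorship 1111....2222...3333

Answer: 3 11 18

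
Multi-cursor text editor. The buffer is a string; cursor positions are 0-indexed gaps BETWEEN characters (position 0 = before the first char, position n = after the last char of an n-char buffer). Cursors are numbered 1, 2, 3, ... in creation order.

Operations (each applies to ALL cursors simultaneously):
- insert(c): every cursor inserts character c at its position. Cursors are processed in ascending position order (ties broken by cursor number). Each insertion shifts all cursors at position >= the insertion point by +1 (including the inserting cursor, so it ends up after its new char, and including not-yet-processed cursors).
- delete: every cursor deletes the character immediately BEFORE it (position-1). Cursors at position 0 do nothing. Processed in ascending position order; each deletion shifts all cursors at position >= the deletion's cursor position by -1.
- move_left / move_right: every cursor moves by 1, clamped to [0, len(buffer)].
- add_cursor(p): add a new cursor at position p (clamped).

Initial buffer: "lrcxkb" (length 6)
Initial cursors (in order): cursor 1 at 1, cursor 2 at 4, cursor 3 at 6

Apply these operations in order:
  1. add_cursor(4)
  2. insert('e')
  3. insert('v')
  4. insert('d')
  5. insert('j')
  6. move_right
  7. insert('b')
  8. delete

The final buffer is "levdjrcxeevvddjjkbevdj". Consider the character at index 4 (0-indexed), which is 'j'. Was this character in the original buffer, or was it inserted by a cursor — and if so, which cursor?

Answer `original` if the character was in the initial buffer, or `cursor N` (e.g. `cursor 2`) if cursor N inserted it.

After op 1 (add_cursor(4)): buffer="lrcxkb" (len 6), cursors c1@1 c2@4 c4@4 c3@6, authorship ......
After op 2 (insert('e')): buffer="lercxeekbe" (len 10), cursors c1@2 c2@7 c4@7 c3@10, authorship .1...24..3
After op 3 (insert('v')): buffer="levrcxeevvkbev" (len 14), cursors c1@3 c2@10 c4@10 c3@14, authorship .11...2424..33
After op 4 (insert('d')): buffer="levdrcxeevvddkbevd" (len 18), cursors c1@4 c2@13 c4@13 c3@18, authorship .111...242424..333
After op 5 (insert('j')): buffer="levdjrcxeevvddjjkbevdj" (len 22), cursors c1@5 c2@16 c4@16 c3@22, authorship .1111...24242424..3333
After op 6 (move_right): buffer="levdjrcxeevvddjjkbevdj" (len 22), cursors c1@6 c2@17 c4@17 c3@22, authorship .1111...24242424..3333
After op 7 (insert('b')): buffer="levdjrbcxeevvddjjkbbbevdjb" (len 26), cursors c1@7 c2@20 c4@20 c3@26, authorship .1111.1..24242424.24.33333
After op 8 (delete): buffer="levdjrcxeevvddjjkbevdj" (len 22), cursors c1@6 c2@17 c4@17 c3@22, authorship .1111...24242424..3333
Authorship (.=original, N=cursor N): . 1 1 1 1 . . . 2 4 2 4 2 4 2 4 . . 3 3 3 3
Index 4: author = 1

Answer: cursor 1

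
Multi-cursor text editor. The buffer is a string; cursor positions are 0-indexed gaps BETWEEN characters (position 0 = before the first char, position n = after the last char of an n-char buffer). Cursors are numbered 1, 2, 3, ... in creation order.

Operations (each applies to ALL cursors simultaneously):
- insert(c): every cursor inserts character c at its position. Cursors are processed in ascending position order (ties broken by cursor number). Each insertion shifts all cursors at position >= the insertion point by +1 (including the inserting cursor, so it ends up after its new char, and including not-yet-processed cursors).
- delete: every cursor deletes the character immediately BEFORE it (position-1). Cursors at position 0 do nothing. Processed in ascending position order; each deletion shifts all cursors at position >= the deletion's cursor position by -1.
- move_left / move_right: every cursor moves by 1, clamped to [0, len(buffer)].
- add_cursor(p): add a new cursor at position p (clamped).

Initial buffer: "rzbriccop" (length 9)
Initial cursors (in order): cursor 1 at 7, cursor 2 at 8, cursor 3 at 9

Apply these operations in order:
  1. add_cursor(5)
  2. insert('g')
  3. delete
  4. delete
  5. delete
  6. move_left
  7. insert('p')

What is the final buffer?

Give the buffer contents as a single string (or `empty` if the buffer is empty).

Answer: ppppr

Derivation:
After op 1 (add_cursor(5)): buffer="rzbriccop" (len 9), cursors c4@5 c1@7 c2@8 c3@9, authorship .........
After op 2 (insert('g')): buffer="rzbrigccgogpg" (len 13), cursors c4@6 c1@9 c2@11 c3@13, authorship .....4..1.2.3
After op 3 (delete): buffer="rzbriccop" (len 9), cursors c4@5 c1@7 c2@8 c3@9, authorship .........
After op 4 (delete): buffer="rzbrc" (len 5), cursors c4@4 c1@5 c2@5 c3@5, authorship .....
After op 5 (delete): buffer="r" (len 1), cursors c1@1 c2@1 c3@1 c4@1, authorship .
After op 6 (move_left): buffer="r" (len 1), cursors c1@0 c2@0 c3@0 c4@0, authorship .
After op 7 (insert('p')): buffer="ppppr" (len 5), cursors c1@4 c2@4 c3@4 c4@4, authorship 1234.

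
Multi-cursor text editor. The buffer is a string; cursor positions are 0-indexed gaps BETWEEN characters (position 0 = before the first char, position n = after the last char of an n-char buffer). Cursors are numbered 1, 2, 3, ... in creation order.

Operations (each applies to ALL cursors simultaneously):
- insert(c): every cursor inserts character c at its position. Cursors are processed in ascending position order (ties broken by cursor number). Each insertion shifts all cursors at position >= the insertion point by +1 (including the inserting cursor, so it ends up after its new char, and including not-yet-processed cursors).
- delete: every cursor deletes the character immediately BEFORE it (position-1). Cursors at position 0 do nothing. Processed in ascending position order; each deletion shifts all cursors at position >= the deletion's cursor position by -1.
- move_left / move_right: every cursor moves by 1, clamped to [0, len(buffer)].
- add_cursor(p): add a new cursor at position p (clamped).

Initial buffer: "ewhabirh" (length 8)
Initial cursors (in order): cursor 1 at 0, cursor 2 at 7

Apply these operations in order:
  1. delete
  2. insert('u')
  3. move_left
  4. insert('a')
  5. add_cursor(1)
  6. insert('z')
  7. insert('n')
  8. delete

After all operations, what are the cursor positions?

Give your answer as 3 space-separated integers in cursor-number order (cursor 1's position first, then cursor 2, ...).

After op 1 (delete): buffer="ewhabih" (len 7), cursors c1@0 c2@6, authorship .......
After op 2 (insert('u')): buffer="uewhabiuh" (len 9), cursors c1@1 c2@8, authorship 1......2.
After op 3 (move_left): buffer="uewhabiuh" (len 9), cursors c1@0 c2@7, authorship 1......2.
After op 4 (insert('a')): buffer="auewhabiauh" (len 11), cursors c1@1 c2@9, authorship 11......22.
After op 5 (add_cursor(1)): buffer="auewhabiauh" (len 11), cursors c1@1 c3@1 c2@9, authorship 11......22.
After op 6 (insert('z')): buffer="azzuewhabiazuh" (len 14), cursors c1@3 c3@3 c2@12, authorship 1131......222.
After op 7 (insert('n')): buffer="azznnuewhabiaznuh" (len 17), cursors c1@5 c3@5 c2@15, authorship 113131......2222.
After op 8 (delete): buffer="azzuewhabiazuh" (len 14), cursors c1@3 c3@3 c2@12, authorship 1131......222.

Answer: 3 12 3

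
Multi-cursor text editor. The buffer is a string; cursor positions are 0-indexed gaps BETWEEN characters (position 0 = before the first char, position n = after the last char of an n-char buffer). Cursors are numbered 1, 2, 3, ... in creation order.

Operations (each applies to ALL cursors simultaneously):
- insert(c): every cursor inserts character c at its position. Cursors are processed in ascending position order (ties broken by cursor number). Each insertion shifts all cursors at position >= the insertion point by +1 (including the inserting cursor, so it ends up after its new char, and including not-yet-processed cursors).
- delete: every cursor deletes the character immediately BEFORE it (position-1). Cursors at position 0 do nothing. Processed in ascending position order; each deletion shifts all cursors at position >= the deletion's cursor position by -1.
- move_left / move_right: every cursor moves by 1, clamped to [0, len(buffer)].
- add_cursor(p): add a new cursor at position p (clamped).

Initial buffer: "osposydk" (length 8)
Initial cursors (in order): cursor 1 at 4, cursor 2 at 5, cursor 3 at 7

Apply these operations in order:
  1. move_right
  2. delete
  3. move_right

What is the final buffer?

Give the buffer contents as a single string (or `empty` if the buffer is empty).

After op 1 (move_right): buffer="osposydk" (len 8), cursors c1@5 c2@6 c3@8, authorship ........
After op 2 (delete): buffer="ospod" (len 5), cursors c1@4 c2@4 c3@5, authorship .....
After op 3 (move_right): buffer="ospod" (len 5), cursors c1@5 c2@5 c3@5, authorship .....

Answer: ospod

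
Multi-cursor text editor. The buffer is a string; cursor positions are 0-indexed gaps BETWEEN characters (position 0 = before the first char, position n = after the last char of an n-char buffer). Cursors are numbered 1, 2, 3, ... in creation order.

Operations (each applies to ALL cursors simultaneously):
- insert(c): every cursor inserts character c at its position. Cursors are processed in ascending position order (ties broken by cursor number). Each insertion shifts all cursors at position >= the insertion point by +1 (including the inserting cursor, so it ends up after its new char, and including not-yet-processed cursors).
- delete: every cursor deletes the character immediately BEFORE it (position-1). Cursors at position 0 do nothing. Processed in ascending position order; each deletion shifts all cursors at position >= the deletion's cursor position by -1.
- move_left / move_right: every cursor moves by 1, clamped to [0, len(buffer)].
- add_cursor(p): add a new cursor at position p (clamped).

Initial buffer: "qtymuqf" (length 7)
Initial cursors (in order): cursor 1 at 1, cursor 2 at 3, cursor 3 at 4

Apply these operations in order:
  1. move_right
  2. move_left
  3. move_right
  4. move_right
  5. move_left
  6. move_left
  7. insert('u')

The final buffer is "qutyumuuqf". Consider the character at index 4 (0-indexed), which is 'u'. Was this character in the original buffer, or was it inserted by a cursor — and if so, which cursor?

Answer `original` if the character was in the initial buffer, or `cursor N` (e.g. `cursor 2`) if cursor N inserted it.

After op 1 (move_right): buffer="qtymuqf" (len 7), cursors c1@2 c2@4 c3@5, authorship .......
After op 2 (move_left): buffer="qtymuqf" (len 7), cursors c1@1 c2@3 c3@4, authorship .......
After op 3 (move_right): buffer="qtymuqf" (len 7), cursors c1@2 c2@4 c3@5, authorship .......
After op 4 (move_right): buffer="qtymuqf" (len 7), cursors c1@3 c2@5 c3@6, authorship .......
After op 5 (move_left): buffer="qtymuqf" (len 7), cursors c1@2 c2@4 c3@5, authorship .......
After op 6 (move_left): buffer="qtymuqf" (len 7), cursors c1@1 c2@3 c3@4, authorship .......
After op 7 (insert('u')): buffer="qutyumuuqf" (len 10), cursors c1@2 c2@5 c3@7, authorship .1..2.3...
Authorship (.=original, N=cursor N): . 1 . . 2 . 3 . . .
Index 4: author = 2

Answer: cursor 2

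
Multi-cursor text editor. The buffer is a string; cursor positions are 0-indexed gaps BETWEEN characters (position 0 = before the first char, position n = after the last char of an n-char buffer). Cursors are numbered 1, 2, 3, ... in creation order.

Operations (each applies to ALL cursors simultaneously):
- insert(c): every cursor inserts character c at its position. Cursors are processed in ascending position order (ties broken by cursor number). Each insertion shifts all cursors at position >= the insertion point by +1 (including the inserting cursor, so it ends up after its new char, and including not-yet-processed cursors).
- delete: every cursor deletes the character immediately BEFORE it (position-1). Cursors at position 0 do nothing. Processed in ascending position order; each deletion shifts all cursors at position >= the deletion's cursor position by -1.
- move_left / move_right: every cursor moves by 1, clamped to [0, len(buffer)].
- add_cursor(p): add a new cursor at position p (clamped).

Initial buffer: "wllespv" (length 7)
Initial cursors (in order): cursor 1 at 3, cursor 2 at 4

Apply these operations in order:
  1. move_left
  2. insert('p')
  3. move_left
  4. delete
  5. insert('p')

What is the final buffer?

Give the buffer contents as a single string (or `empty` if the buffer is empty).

Answer: wppppespv

Derivation:
After op 1 (move_left): buffer="wllespv" (len 7), cursors c1@2 c2@3, authorship .......
After op 2 (insert('p')): buffer="wlplpespv" (len 9), cursors c1@3 c2@5, authorship ..1.2....
After op 3 (move_left): buffer="wlplpespv" (len 9), cursors c1@2 c2@4, authorship ..1.2....
After op 4 (delete): buffer="wppespv" (len 7), cursors c1@1 c2@2, authorship .12....
After op 5 (insert('p')): buffer="wppppespv" (len 9), cursors c1@2 c2@4, authorship .1122....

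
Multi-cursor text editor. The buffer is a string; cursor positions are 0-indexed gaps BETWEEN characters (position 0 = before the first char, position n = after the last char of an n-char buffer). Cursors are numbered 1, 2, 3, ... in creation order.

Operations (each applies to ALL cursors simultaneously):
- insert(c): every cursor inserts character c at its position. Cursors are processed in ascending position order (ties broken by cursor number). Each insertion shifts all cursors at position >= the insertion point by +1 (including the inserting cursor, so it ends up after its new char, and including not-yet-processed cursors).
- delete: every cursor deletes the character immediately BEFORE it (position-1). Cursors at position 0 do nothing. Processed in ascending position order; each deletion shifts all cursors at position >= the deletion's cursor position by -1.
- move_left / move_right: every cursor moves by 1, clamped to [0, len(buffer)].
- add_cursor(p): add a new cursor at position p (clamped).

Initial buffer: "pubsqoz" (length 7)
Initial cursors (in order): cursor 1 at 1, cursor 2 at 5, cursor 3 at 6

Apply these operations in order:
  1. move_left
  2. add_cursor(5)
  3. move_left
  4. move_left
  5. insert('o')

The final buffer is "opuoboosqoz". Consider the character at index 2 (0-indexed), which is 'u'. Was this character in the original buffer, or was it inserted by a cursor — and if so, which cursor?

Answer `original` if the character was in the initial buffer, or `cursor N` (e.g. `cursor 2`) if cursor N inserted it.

After op 1 (move_left): buffer="pubsqoz" (len 7), cursors c1@0 c2@4 c3@5, authorship .......
After op 2 (add_cursor(5)): buffer="pubsqoz" (len 7), cursors c1@0 c2@4 c3@5 c4@5, authorship .......
After op 3 (move_left): buffer="pubsqoz" (len 7), cursors c1@0 c2@3 c3@4 c4@4, authorship .......
After op 4 (move_left): buffer="pubsqoz" (len 7), cursors c1@0 c2@2 c3@3 c4@3, authorship .......
After op 5 (insert('o')): buffer="opuoboosqoz" (len 11), cursors c1@1 c2@4 c3@7 c4@7, authorship 1..2.34....
Authorship (.=original, N=cursor N): 1 . . 2 . 3 4 . . . .
Index 2: author = original

Answer: original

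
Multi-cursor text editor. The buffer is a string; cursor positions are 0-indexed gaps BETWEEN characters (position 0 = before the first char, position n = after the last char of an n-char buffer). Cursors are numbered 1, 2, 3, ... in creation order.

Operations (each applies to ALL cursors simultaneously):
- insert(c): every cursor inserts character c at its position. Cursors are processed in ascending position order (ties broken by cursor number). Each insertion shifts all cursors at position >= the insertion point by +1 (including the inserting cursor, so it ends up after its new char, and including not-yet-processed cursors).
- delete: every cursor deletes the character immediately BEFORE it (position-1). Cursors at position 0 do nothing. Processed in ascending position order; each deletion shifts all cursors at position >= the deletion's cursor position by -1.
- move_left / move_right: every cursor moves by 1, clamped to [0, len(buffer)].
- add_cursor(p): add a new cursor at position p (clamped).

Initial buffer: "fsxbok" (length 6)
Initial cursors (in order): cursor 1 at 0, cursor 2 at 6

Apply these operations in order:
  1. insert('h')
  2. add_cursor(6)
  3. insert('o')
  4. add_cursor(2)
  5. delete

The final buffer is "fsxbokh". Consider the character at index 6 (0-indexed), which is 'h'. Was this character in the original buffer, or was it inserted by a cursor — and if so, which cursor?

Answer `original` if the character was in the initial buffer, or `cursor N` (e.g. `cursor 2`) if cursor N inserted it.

After op 1 (insert('h')): buffer="hfsxbokh" (len 8), cursors c1@1 c2@8, authorship 1......2
After op 2 (add_cursor(6)): buffer="hfsxbokh" (len 8), cursors c1@1 c3@6 c2@8, authorship 1......2
After op 3 (insert('o')): buffer="hofsxbookho" (len 11), cursors c1@2 c3@8 c2@11, authorship 11.....3.22
After op 4 (add_cursor(2)): buffer="hofsxbookho" (len 11), cursors c1@2 c4@2 c3@8 c2@11, authorship 11.....3.22
After op 5 (delete): buffer="fsxbokh" (len 7), cursors c1@0 c4@0 c3@5 c2@7, authorship ......2
Authorship (.=original, N=cursor N): . . . . . . 2
Index 6: author = 2

Answer: cursor 2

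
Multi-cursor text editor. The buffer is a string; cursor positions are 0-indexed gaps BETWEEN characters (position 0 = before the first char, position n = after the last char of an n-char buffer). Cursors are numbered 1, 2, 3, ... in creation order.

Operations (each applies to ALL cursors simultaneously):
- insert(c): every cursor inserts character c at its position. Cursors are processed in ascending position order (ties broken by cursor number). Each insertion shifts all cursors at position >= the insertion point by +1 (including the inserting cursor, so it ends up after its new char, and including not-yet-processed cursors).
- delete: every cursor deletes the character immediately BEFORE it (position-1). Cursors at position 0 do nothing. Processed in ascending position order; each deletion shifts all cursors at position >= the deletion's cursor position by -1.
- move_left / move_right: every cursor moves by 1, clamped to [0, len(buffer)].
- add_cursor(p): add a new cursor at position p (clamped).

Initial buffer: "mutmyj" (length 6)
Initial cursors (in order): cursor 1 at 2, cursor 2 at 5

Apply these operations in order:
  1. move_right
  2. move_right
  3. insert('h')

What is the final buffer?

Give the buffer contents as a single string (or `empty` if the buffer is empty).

Answer: mutmhyjh

Derivation:
After op 1 (move_right): buffer="mutmyj" (len 6), cursors c1@3 c2@6, authorship ......
After op 2 (move_right): buffer="mutmyj" (len 6), cursors c1@4 c2@6, authorship ......
After op 3 (insert('h')): buffer="mutmhyjh" (len 8), cursors c1@5 c2@8, authorship ....1..2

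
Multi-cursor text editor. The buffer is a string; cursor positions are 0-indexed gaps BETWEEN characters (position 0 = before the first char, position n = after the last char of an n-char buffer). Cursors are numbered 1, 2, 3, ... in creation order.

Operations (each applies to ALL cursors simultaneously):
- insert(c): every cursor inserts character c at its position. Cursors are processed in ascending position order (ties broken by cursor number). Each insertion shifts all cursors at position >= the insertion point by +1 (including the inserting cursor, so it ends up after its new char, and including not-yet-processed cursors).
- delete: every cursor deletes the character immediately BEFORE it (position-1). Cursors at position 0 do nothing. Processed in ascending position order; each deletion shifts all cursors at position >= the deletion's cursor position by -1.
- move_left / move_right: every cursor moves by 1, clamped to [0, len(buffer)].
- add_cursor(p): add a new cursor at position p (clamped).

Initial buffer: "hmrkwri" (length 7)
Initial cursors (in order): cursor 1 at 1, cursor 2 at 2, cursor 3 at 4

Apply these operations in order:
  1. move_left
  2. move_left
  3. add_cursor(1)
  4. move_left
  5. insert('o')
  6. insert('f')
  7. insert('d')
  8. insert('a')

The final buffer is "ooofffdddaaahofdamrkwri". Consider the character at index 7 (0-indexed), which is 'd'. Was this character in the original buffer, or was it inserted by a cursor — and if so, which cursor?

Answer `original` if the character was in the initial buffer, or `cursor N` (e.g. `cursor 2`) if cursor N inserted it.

Answer: cursor 2

Derivation:
After op 1 (move_left): buffer="hmrkwri" (len 7), cursors c1@0 c2@1 c3@3, authorship .......
After op 2 (move_left): buffer="hmrkwri" (len 7), cursors c1@0 c2@0 c3@2, authorship .......
After op 3 (add_cursor(1)): buffer="hmrkwri" (len 7), cursors c1@0 c2@0 c4@1 c3@2, authorship .......
After op 4 (move_left): buffer="hmrkwri" (len 7), cursors c1@0 c2@0 c4@0 c3@1, authorship .......
After op 5 (insert('o')): buffer="ooohomrkwri" (len 11), cursors c1@3 c2@3 c4@3 c3@5, authorship 124.3......
After op 6 (insert('f')): buffer="ooofffhofmrkwri" (len 15), cursors c1@6 c2@6 c4@6 c3@9, authorship 124124.33......
After op 7 (insert('d')): buffer="ooofffdddhofdmrkwri" (len 19), cursors c1@9 c2@9 c4@9 c3@13, authorship 124124124.333......
After op 8 (insert('a')): buffer="ooofffdddaaahofdamrkwri" (len 23), cursors c1@12 c2@12 c4@12 c3@17, authorship 124124124124.3333......
Authorship (.=original, N=cursor N): 1 2 4 1 2 4 1 2 4 1 2 4 . 3 3 3 3 . . . . . .
Index 7: author = 2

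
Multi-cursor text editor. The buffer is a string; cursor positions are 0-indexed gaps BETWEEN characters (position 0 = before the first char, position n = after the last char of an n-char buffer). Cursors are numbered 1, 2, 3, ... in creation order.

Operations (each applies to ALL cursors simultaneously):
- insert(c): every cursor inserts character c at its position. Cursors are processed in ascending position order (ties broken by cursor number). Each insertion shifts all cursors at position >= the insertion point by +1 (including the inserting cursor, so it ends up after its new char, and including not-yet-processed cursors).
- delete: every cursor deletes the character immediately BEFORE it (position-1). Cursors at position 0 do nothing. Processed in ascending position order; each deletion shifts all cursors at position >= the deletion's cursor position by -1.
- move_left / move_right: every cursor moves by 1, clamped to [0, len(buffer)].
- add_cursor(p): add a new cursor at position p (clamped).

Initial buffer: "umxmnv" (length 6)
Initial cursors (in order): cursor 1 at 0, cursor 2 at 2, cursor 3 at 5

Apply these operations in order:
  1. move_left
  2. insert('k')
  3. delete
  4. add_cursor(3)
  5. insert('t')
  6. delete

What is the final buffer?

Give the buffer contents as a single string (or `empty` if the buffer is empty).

After op 1 (move_left): buffer="umxmnv" (len 6), cursors c1@0 c2@1 c3@4, authorship ......
After op 2 (insert('k')): buffer="kukmxmknv" (len 9), cursors c1@1 c2@3 c3@7, authorship 1.2...3..
After op 3 (delete): buffer="umxmnv" (len 6), cursors c1@0 c2@1 c3@4, authorship ......
After op 4 (add_cursor(3)): buffer="umxmnv" (len 6), cursors c1@0 c2@1 c4@3 c3@4, authorship ......
After op 5 (insert('t')): buffer="tutmxtmtnv" (len 10), cursors c1@1 c2@3 c4@6 c3@8, authorship 1.2..4.3..
After op 6 (delete): buffer="umxmnv" (len 6), cursors c1@0 c2@1 c4@3 c3@4, authorship ......

Answer: umxmnv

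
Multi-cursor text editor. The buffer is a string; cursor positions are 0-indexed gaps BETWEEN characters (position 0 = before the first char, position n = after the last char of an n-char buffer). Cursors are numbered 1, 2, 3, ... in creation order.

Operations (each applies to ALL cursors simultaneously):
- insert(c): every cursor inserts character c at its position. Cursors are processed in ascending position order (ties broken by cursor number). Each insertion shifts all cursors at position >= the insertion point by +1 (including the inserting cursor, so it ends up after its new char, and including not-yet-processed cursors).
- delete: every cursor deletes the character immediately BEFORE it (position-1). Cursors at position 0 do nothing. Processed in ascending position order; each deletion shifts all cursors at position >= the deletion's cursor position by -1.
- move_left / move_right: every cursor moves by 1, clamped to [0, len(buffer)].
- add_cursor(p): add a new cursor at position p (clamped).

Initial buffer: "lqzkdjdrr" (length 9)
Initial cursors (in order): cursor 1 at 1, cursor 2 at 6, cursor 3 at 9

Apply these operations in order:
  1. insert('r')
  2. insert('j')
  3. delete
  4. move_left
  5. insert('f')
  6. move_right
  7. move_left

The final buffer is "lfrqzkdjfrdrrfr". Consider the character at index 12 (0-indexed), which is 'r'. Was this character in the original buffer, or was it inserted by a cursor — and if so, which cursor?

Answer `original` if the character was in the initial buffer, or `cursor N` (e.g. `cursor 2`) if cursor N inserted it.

After op 1 (insert('r')): buffer="lrqzkdjrdrrr" (len 12), cursors c1@2 c2@8 c3@12, authorship .1.....2...3
After op 2 (insert('j')): buffer="lrjqzkdjrjdrrrj" (len 15), cursors c1@3 c2@10 c3@15, authorship .11.....22...33
After op 3 (delete): buffer="lrqzkdjrdrrr" (len 12), cursors c1@2 c2@8 c3@12, authorship .1.....2...3
After op 4 (move_left): buffer="lrqzkdjrdrrr" (len 12), cursors c1@1 c2@7 c3@11, authorship .1.....2...3
After op 5 (insert('f')): buffer="lfrqzkdjfrdrrfr" (len 15), cursors c1@2 c2@9 c3@14, authorship .11.....22...33
After op 6 (move_right): buffer="lfrqzkdjfrdrrfr" (len 15), cursors c1@3 c2@10 c3@15, authorship .11.....22...33
After op 7 (move_left): buffer="lfrqzkdjfrdrrfr" (len 15), cursors c1@2 c2@9 c3@14, authorship .11.....22...33
Authorship (.=original, N=cursor N): . 1 1 . . . . . 2 2 . . . 3 3
Index 12: author = original

Answer: original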